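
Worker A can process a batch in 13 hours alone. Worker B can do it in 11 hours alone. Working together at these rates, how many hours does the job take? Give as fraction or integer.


Rate of A = 1/13 job per hour
Rate of B = 1/11 job per hour
Combined rate = 1/13 + 1/11
Find common denominator: (11 + 13)/(13*11) = 24/143
Combined rate = 24/143 job per hour
Time together = 1 / (24/143) = 143/24 hours

143/24


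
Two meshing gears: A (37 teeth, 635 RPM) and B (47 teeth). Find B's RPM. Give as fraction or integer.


Gear ratio: teeth_A * RPM_A = teeth_B * RPM_B
37 * 635 = 47 * RPM_B
23495 = 47 * RPM_B
RPM_B = 23495 / 47
RPM_B = 23495/47

23495/47


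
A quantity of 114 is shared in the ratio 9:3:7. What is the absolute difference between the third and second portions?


Total parts = 9 + 3 + 7 = 19
Value per part = 114 / 19 = 6
Shares: 9*6=54, 3*6=18, 7*6=42
Third share = 42, second share = 18
Difference = |42 - 18| = 24

24


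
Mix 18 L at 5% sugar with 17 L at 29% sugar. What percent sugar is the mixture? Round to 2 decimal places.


Solute in mixture 1 = 5% of 18 L = 18*5/100 = 9/10 L
Solute in mixture 2 = 29% of 17 L = 17*29/100 = 493/100 L
Total solute = 9/10 + 493/100 = 583/100 L
Total volume = 18 + 17 = 35 L
Final concentration = 583/100/35 * 100 = 16.66%

16.66


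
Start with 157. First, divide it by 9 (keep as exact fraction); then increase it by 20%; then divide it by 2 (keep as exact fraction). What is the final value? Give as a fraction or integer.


Start with 157.
Step 1: Divide by 9: 157 / 9 = 157/9
Step 2: Increase by 20%: 157/9 * 120/100 = 314/15
Step 3: Divide by 2: 314/15 / 2 = 157/15
Final result = 157/15

157/15


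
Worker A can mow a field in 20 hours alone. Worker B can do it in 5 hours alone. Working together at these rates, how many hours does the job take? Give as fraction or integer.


Rate of A = 1/20 job per hour
Rate of B = 1/5 job per hour
Combined rate = 1/20 + 1/5
Find common denominator: (5 + 20)/(20*5) = 25/100
Combined rate = 1/4 job per hour
Time together = 1 / (1/4) = 4 hours

4


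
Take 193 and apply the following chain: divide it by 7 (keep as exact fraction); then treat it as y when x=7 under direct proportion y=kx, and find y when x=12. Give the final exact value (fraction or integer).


Start with 193.
Step 1: Divide by 7: 193 / 7 = 193/7
Step 2: Direct prop: k = (193/7)/7; new y = k*12 = 193/7*12/7 = 2316/49
Final result = 2316/49

2316/49


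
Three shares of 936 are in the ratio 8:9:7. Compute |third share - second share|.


Total parts = 8 + 9 + 7 = 24
Value per part = 936 / 24 = 39
Shares: 8*39=312, 9*39=351, 7*39=273
Third share = 273, second share = 351
Difference = |273 - 351| = 78

78


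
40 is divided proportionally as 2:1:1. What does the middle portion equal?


Ratio = 2:1:1
Total parts = 2 + 1 + 1 = 4
Value per part = 40 / 4 = 10
First share = 2 * 10 = 20
Middle share = 1 * 10 = 10
Third share = 1 * 10 = 10

10


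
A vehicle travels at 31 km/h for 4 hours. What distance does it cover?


Using distance = speed * time
Speed = 31 km/h
Time = 4 hours
Distance = 31 * 4
= 124 km

124


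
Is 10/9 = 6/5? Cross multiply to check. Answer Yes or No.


Cross multiply to check 10/9 = 6/5
Left cross product: 10 * 5 = 50
Right cross product: 9 * 6 = 54
50 != 54
Not equal, so proportions differ => No

No


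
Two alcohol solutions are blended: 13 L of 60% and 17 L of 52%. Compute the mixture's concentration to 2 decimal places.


Solute in mixture 1 = 60% of 13 L = 13*60/100 = 39/5 L
Solute in mixture 2 = 52% of 17 L = 17*52/100 = 221/25 L
Total solute = 39/5 + 221/25 = 416/25 L
Total volume = 13 + 17 = 30 L
Final concentration = 416/25/30 * 100 = 55.47%

55.47


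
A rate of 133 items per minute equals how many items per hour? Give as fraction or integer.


Converting from per minute to per hour
Rate = 133 items per minute
Multiply by 60: 133 * 60
= 7980 items per hour

7980


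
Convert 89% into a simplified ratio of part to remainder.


Part = 89%, Remainder = 11%
Ratio = 89:11
GCD(89, 11) = 1
Simplify: 89:11 = 89:11

89:11


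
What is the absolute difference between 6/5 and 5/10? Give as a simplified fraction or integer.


Simplify: 6/5 = 6/5 and 5/10 = 1/2
Find common denominator: LCD = 10
Convert: 12/10 and 5/10
Difference = |12 - 5|/10 = 7/10
Simplified = 7/10

7/10


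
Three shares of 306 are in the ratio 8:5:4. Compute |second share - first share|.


Total parts = 8 + 5 + 4 = 17
Value per part = 306 / 17 = 18
Shares: 8*18=144, 5*18=90, 4*18=72
Second share = 90, first share = 144
Difference = |90 - 144| = 54

54


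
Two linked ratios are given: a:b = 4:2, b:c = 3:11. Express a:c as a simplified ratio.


Given a:b = 4:2 and b:c = 3:11
Make b consistent. Multiply first ratio by 3: a:b = 12:6
Multiply second ratio by 2: b:c = 6:22
Now b = 6 in both, so a:b:c = 12:6:22
Therefore a:c = 12:22
Simplify by GCD: a:c = 6:11

6:11


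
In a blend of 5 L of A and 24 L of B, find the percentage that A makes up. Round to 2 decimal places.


Volume of A = 5 L
Volume of B = 24 L
Total volume = 5 + 24 = 29 L
Percentage of A = (5/29) * 100
= 17.24%

17.24


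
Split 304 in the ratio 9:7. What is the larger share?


Total parts = 9 + 7 = 16
Value per part = 304 / 16 = 19
First share = 9 * 19 = 171
Second share = 7 * 19 = 133
Larger share = 171

171


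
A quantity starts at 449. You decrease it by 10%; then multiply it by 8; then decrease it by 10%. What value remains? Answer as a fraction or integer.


Start with 449.
Step 1: Decrease by 10%: 449 * 90/100 = 4041/10
Step 2: Multiply by 8: 4041/10 * 8 = 16164/5
Step 3: Decrease by 10%: 16164/5 * 90/100 = 72738/25
Final result = 72738/25

72738/25


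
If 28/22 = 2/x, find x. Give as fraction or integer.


Setting up: 28/22 = 2/x
Cross multiply: 28 * x = 22 * 2
28x = 44
x = 44/28
x = 11/7

11/7


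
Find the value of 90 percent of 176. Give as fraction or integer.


Compute 90% of 176
Convert percentage: 90% = 90/100
Multiply: 176 * 90/100
= 15840/100
= 792/5

792/5


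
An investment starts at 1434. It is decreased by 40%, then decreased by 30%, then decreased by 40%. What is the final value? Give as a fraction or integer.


Start: 1434
Step 1: decrease by 40% => multiply by 60/100
  1434 * 60/100 = 4302/5
Step 2: decrease by 30% => multiply by 70/100
  4302/5 * 70/100 = 15057/25
Step 3: decrease by 40% => multiply by 60/100
  15057/25 * 60/100 = 45171/125
Final value = 45171/125

45171/125


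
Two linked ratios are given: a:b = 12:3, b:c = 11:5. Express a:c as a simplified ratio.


Given a:b = 12:3 and b:c = 11:5
Make b consistent. Multiply first ratio by 11: a:b = 132:33
Multiply second ratio by 3: b:c = 33:15
Now b = 33 in both, so a:b:c = 132:33:15
Therefore a:c = 132:15
Simplify by GCD: a:c = 44:5

44:5


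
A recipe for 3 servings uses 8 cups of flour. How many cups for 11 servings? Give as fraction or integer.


Original: 8 cups for 3 servings
Target servings = 11
Scaling factor = 11/3
New amount = 8 * 11/3
= 88/3
= 88/3 cups

88/3


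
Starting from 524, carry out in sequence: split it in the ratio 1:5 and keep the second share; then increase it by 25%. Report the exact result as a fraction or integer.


Start with 524.
Step 1: Split 1:5, second share = 524 * 5/6 = 1310/3
Step 2: Increase by 25%: 1310/3 * 125/100 = 3275/6
Final result = 3275/6

3275/6


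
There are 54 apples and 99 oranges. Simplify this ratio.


Find GCD(54, 99)
GCD = 9
Divide both by 9: 54/9 = 6, 99/9 = 11
Simplified ratio = 6:11

6:11


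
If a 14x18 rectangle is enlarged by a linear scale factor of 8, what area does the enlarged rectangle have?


Original dimensions: 14 x 18
Enlargement factor = 8
New width = 14 * 8 = 112
New height = 18 * 8 = 144
New area = 112 * 144 = 16128

16128


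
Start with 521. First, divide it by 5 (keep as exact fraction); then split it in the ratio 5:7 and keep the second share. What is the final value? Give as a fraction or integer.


Start with 521.
Step 1: Divide by 5: 521 / 5 = 521/5
Step 2: Split 5:7, second share = 521/5 * 7/12 = 3647/60
Final result = 3647/60

3647/60


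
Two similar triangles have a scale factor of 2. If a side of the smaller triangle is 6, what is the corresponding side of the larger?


Similar triangles have proportional sides
Scale factor = 2
Smaller side = 6
Corresponding larger side = 6 * 2
= 12

12


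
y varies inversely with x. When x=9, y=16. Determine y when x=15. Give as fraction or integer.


Inverse proportion: y = k/x
Find k: k = 9 * 16 = 144
Compute y at x=15: y = 144/15
y = 48/5

48/5


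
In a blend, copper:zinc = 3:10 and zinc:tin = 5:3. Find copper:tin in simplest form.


Given a:b = 3:10 and b:c = 5:3
Make b consistent. Multiply first ratio by 5: a:b = 15:50
Multiply second ratio by 10: b:c = 50:30
Now b = 50 in both, so a:b:c = 15:50:30
Therefore a:c = 15:30
Simplify by GCD: a:c = 1:2

1:2


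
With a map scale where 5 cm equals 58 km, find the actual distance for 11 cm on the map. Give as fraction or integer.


Map scale: 5 cm = 58 km
Measured distance on map = 11 cm
Set up proportion: 11 * 58 / 5
= 638 / 5
= 638/5 km

638/5


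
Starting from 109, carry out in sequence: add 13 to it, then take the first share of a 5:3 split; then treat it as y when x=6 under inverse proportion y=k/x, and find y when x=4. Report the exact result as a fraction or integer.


Start with 109.
Step 1: Add 13: 109+13=122; split 5:3 first = 122*5/8 = 305/4
Step 2: Inverse prop: k = (305/4)*6; new y = k/4 = 305/4*6/4 = 915/8
Final result = 915/8

915/8


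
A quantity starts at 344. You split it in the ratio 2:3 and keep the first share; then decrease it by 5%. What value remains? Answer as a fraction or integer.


Start with 344.
Step 1: Split 2:3, first share = 344 * 2/5 = 688/5
Step 2: Decrease by 5%: 688/5 * 95/100 = 3268/25
Final result = 3268/25

3268/25


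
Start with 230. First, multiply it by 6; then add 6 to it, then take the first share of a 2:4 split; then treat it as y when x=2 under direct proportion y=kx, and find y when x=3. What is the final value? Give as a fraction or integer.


Start with 230.
Step 1: Multiply by 6: 230 * 6 = 1380
Step 2: Add 6: 1380+6=1386; split 2:4 first = 1386*2/6 = 462
Step 3: Direct prop: k = (462)/2; new y = k*3 = 462*3/2 = 693
Final result = 693

693


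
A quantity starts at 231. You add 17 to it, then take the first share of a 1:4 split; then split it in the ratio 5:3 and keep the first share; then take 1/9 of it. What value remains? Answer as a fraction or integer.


Start with 231.
Step 1: Add 17: 231+17=248; split 1:4 first = 248*1/5 = 248/5
Step 2: Split 5:3, first share = 248/5 * 5/8 = 31
Step 3: Take 1/9: 31 * 1/9 = 31/9
Final result = 31/9

31/9


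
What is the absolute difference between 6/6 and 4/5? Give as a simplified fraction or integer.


Simplify: 6/6 = 1 and 4/5 = 4/5
Find common denominator: LCD = 5
Convert: 5/5 and 4/5
Difference = |5 - 4|/5 = 1/5
Simplified = 1/5

1/5


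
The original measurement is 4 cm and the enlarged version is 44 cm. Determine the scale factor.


Original length = 4 cm
Scaled length = 44 cm
Scale factor = 44 / 4
= 11

11


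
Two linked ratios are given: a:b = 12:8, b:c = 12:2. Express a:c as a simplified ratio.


Given a:b = 12:8 and b:c = 12:2
Make b consistent. Multiply first ratio by 12: a:b = 144:96
Multiply second ratio by 8: b:c = 96:16
Now b = 96 in both, so a:b:c = 144:96:16
Therefore a:c = 144:16
Simplify by GCD: a:c = 9:1

9:1


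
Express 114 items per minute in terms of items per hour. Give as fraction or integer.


Converting from per minute to per hour
Rate = 114 items per minute
Multiply by 60: 114 * 60
= 6840 items per hour

6840


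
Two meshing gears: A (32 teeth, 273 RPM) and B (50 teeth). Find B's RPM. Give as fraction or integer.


Gear ratio: teeth_A * RPM_A = teeth_B * RPM_B
32 * 273 = 50 * RPM_B
8736 = 50 * RPM_B
RPM_B = 8736 / 50
RPM_B = 4368/25

4368/25


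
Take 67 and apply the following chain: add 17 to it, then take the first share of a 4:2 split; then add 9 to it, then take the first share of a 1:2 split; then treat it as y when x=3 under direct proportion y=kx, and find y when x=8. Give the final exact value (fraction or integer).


Start with 67.
Step 1: Add 17: 67+17=84; split 4:2 first = 84*4/6 = 56
Step 2: Add 9: 56+9=65; split 1:2 first = 65*1/3 = 65/3
Step 3: Direct prop: k = (65/3)/3; new y = k*8 = 65/3*8/3 = 520/9
Final result = 520/9

520/9


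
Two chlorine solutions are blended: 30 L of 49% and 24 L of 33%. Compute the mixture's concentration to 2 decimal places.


Solute in mixture 1 = 49% of 30 L = 30*49/100 = 147/10 L
Solute in mixture 2 = 33% of 24 L = 24*33/100 = 198/25 L
Total solute = 147/10 + 198/25 = 1131/50 L
Total volume = 30 + 24 = 54 L
Final concentration = 1131/50/54 * 100 = 41.89%

41.89


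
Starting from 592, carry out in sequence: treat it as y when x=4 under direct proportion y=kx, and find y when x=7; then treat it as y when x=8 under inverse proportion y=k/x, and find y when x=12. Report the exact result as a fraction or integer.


Start with 592.
Step 1: Direct prop: k = (592)/4; new y = k*7 = 592*7/4 = 1036
Step 2: Inverse prop: k = (1036)*8; new y = k/12 = 1036*8/12 = 2072/3
Final result = 2072/3

2072/3


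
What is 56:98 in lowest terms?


Find GCD(56, 98)
GCD = 14
Divide both by 14: 56/14 = 4, 98/14 = 7
Simplified ratio = 4:7

4:7


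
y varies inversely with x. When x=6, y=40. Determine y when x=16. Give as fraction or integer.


Inverse proportion: y = k/x
Find k: k = 6 * 40 = 240
Compute y at x=16: y = 240/16
y = 15

15


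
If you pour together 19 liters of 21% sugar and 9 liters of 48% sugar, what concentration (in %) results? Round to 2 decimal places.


Solute in mixture 1 = 21% of 19 L = 19*21/100 = 399/100 L
Solute in mixture 2 = 48% of 9 L = 9*48/100 = 108/25 L
Total solute = 399/100 + 108/25 = 831/100 L
Total volume = 19 + 9 = 28 L
Final concentration = 831/100/28 * 100 = 29.68%

29.68


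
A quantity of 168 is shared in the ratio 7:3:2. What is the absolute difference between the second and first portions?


Total parts = 7 + 3 + 2 = 12
Value per part = 168 / 12 = 14
Shares: 7*14=98, 3*14=42, 2*14=28
Second share = 42, first share = 98
Difference = |42 - 98| = 56

56


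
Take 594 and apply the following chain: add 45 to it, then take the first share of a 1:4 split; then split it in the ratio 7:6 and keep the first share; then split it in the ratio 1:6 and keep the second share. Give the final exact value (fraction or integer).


Start with 594.
Step 1: Add 45: 594+45=639; split 1:4 first = 639*1/5 = 639/5
Step 2: Split 7:6, first share = 639/5 * 7/13 = 4473/65
Step 3: Split 1:6, second share = 4473/65 * 6/7 = 3834/65
Final result = 3834/65

3834/65


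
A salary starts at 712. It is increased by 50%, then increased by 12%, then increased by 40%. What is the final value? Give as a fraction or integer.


Start: 712
Step 1: increase by 50% => multiply by 150/100
  712 * 150/100 = 1068
Step 2: increase by 12% => multiply by 112/100
  1068 * 112/100 = 29904/25
Step 3: increase by 40% => multiply by 140/100
  29904/25 * 140/100 = 209328/125
Final value = 209328/125

209328/125


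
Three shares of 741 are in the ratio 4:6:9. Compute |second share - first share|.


Total parts = 4 + 6 + 9 = 19
Value per part = 741 / 19 = 39
Shares: 4*39=156, 6*39=234, 9*39=351
Second share = 234, first share = 156
Difference = |234 - 156| = 78

78


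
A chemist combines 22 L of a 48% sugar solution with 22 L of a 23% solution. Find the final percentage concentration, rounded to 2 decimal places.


Solute in mixture 1 = 48% of 22 L = 22*48/100 = 264/25 L
Solute in mixture 2 = 23% of 22 L = 22*23/100 = 253/50 L
Total solute = 264/25 + 253/50 = 781/50 L
Total volume = 22 + 22 = 44 L
Final concentration = 781/50/44 * 100 = 35.50%

35.50


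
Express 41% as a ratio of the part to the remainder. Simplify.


Part = 41%, Remainder = 59%
Ratio = 41:59
GCD(41, 59) = 1
Simplify: 41:59 = 41:59

41:59


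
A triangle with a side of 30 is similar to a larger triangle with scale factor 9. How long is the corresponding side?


Similar triangles have proportional sides
Scale factor = 9
Smaller side = 30
Corresponding larger side = 30 * 9
= 270

270


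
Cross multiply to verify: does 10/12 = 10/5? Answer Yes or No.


Cross multiply to check 10/12 = 10/5
Left cross product: 10 * 5 = 50
Right cross product: 12 * 10 = 120
50 != 120
Not equal, so proportions differ => No

No


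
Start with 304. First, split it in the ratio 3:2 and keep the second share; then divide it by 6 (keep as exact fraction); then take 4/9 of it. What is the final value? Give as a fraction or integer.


Start with 304.
Step 1: Split 3:2, second share = 304 * 2/5 = 608/5
Step 2: Divide by 6: 608/5 / 6 = 304/15
Step 3: Take 4/9: 304/15 * 4/9 = 1216/135
Final result = 1216/135

1216/135


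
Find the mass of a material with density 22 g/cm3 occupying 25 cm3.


Using mass = density * volume
Density = 22 g/cm3
Volume = 25 cm3
Mass = 22 * 25
= 550 g

550


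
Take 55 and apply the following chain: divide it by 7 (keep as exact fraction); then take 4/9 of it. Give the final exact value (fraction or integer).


Start with 55.
Step 1: Divide by 7: 55 / 7 = 55/7
Step 2: Take 4/9: 55/7 * 4/9 = 220/63
Final result = 220/63

220/63


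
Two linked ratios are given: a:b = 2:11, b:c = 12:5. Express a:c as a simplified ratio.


Given a:b = 2:11 and b:c = 12:5
Make b consistent. Multiply first ratio by 12: a:b = 24:132
Multiply second ratio by 11: b:c = 132:55
Now b = 132 in both, so a:b:c = 24:132:55
Therefore a:c = 24:55
Simplify by GCD: a:c = 24:55

24:55


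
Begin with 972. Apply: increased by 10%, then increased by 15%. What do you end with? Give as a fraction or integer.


Start: 972
Step 1: increase by 10% => multiply by 110/100
  972 * 110/100 = 5346/5
Step 2: increase by 15% => multiply by 115/100
  5346/5 * 115/100 = 61479/50
Final value = 61479/50

61479/50


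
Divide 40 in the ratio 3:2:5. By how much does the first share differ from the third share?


Total parts = 3 + 2 + 5 = 10
Value per part = 40 / 10 = 4
Shares: 3*4=12, 2*4=8, 5*4=20
First share = 12, third share = 20
Difference = |12 - 20| = 8

8


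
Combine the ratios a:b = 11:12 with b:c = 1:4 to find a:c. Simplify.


Given a:b = 11:12 and b:c = 1:4
Make b consistent. Multiply first ratio by 1: a:b = 11:12
Multiply second ratio by 12: b:c = 12:48
Now b = 12 in both, so a:b:c = 11:12:48
Therefore a:c = 11:48
Simplify by GCD: a:c = 11:48

11:48


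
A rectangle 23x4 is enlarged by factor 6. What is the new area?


Original dimensions: 23 x 4
Enlargement factor = 6
New width = 23 * 6 = 138
New height = 4 * 6 = 24
New area = 138 * 24 = 3312

3312


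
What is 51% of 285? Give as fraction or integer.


Compute 51% of 285
Convert percentage: 51% = 51/100
Multiply: 285 * 51/100
= 14535/100
= 2907/20

2907/20


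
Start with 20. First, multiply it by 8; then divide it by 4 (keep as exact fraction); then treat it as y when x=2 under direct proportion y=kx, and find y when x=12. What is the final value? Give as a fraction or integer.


Start with 20.
Step 1: Multiply by 8: 20 * 8 = 160
Step 2: Divide by 4: 160 / 4 = 40
Step 3: Direct prop: k = (40)/2; new y = k*12 = 40*12/2 = 240
Final result = 240

240


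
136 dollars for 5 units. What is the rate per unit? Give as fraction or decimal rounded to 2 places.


Total dollars = 136
Number of units = 5
Unit rate = 136 / 5
= 27.20 dollars per unit

27.20


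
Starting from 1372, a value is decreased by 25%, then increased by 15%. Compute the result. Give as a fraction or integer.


Start: 1372
Step 1: decrease by 25% => multiply by 75/100
  1372 * 75/100 = 1029
Step 2: increase by 15% => multiply by 115/100
  1029 * 115/100 = 23667/20
Final value = 23667/20

23667/20


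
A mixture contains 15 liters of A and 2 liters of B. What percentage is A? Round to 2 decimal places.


Volume of A = 15 L
Volume of B = 2 L
Total volume = 15 + 2 = 17 L
Percentage of A = (15/17) * 100
= 88.24%

88.24


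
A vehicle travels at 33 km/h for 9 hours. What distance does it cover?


Using distance = speed * time
Speed = 33 km/h
Time = 9 hours
Distance = 33 * 9
= 297 km

297


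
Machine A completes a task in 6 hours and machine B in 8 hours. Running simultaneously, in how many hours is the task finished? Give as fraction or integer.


Rate of A = 1/6 job per hour
Rate of B = 1/8 job per hour
Combined rate = 1/6 + 1/8
Find common denominator: (8 + 6)/(6*8) = 14/48
Combined rate = 7/24 job per hour
Time together = 1 / (7/24) = 24/7 hours

24/7


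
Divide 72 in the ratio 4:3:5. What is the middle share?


Ratio = 4:3:5
Total parts = 4 + 3 + 5 = 12
Value per part = 72 / 12 = 6
First share = 4 * 6 = 24
Middle share = 3 * 6 = 18
Third share = 5 * 6 = 30

18


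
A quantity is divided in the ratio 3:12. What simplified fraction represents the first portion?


Total parts = 3 + 12 = 15
First part fraction = 3/15
Simplify: 3/15 = 1/5

1/5


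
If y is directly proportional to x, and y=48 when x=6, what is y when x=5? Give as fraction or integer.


Direct proportion: y = kx
Find k: k = 48/6 = 8
Compute y at x=5: y = 8 * 5
y = 40

40


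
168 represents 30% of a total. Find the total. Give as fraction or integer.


Given: 168 is 30% of the whole
Set up: 168 = 30/100 * whole
whole = 168 * 100 / 30
whole = 16800 / 30
whole = 560

560


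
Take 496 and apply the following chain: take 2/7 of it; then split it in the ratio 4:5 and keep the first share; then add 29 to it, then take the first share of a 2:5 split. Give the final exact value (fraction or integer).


Start with 496.
Step 1: Take 2/7: 496 * 2/7 = 992/7
Step 2: Split 4:5, first share = 992/7 * 4/9 = 3968/63
Step 3: Add 29: 3968/63+29=5795/63; split 2:5 first = 5795/63*2/7 = 11590/441
Final result = 11590/441

11590/441


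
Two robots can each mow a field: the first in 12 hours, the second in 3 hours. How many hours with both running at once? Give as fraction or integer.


Rate of A = 1/12 job per hour
Rate of B = 1/3 job per hour
Combined rate = 1/12 + 1/3
Find common denominator: (3 + 12)/(12*3) = 15/36
Combined rate = 5/12 job per hour
Time together = 1 / (5/12) = 12/5 hours

12/5


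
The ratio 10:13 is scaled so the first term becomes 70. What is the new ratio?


Original ratio: 10:13
First term target: 70
Scale factor = 70 / 10 = 7
Multiply second term: 13 * 7 = 91
Equivalent ratio = 70:91

70:91


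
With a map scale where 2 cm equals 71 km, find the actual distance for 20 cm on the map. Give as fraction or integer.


Map scale: 2 cm = 71 km
Measured distance on map = 20 cm
Set up proportion: 20 * 71 / 2
= 1420 / 2
= 710 km

710


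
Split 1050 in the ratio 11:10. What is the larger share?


Total parts = 11 + 10 = 21
Value per part = 1050 / 21 = 50
First share = 11 * 50 = 550
Second share = 10 * 50 = 500
Larger share = 550

550


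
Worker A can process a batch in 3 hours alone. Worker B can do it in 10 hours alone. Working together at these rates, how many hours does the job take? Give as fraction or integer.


Rate of A = 1/3 job per hour
Rate of B = 1/10 job per hour
Combined rate = 1/3 + 1/10
Find common denominator: (10 + 3)/(3*10) = 13/30
Combined rate = 13/30 job per hour
Time together = 1 / (13/30) = 30/13 hours

30/13


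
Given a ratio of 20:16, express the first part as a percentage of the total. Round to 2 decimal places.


Total parts = 20 + 16 = 36
First part fraction = 20/36
Percentage = (20/36) * 100
= 0.555556 * 100
= 55.56%

55.56


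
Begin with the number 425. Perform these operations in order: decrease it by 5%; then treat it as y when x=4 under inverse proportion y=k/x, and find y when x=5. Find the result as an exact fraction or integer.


Start with 425.
Step 1: Decrease by 5%: 425 * 95/100 = 1615/4
Step 2: Inverse prop: k = (1615/4)*4; new y = k/5 = 1615/4*4/5 = 323
Final result = 323

323


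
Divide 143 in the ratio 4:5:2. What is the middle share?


Ratio = 4:5:2
Total parts = 4 + 5 + 2 = 11
Value per part = 143 / 11 = 13
First share = 4 * 13 = 52
Middle share = 5 * 13 = 65
Third share = 2 * 13 = 26

65


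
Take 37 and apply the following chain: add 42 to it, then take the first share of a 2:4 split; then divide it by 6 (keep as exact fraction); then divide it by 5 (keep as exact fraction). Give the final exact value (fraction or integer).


Start with 37.
Step 1: Add 42: 37+42=79; split 2:4 first = 79*2/6 = 79/3
Step 2: Divide by 6: 79/3 / 6 = 79/18
Step 3: Divide by 5: 79/18 / 5 = 79/90
Final result = 79/90

79/90


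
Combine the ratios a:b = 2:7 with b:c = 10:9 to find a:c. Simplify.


Given a:b = 2:7 and b:c = 10:9
Make b consistent. Multiply first ratio by 10: a:b = 20:70
Multiply second ratio by 7: b:c = 70:63
Now b = 70 in both, so a:b:c = 20:70:63
Therefore a:c = 20:63
Simplify by GCD: a:c = 20:63

20:63


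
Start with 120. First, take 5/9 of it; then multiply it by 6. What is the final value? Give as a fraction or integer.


Start with 120.
Step 1: Take 5/9: 120 * 5/9 = 200/3
Step 2: Multiply by 6: 200/3 * 6 = 400
Final result = 400

400


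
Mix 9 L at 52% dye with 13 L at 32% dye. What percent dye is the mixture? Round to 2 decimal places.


Solute in mixture 1 = 52% of 9 L = 9*52/100 = 117/25 L
Solute in mixture 2 = 32% of 13 L = 13*32/100 = 104/25 L
Total solute = 117/25 + 104/25 = 221/25 L
Total volume = 9 + 13 = 22 L
Final concentration = 221/25/22 * 100 = 40.18%

40.18


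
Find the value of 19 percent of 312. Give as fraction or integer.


Compute 19% of 312
Convert percentage: 19% = 19/100
Multiply: 312 * 19/100
= 5928/100
= 1482/25

1482/25


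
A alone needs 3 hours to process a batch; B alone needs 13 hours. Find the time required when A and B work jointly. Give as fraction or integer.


Rate of A = 1/3 job per hour
Rate of B = 1/13 job per hour
Combined rate = 1/3 + 1/13
Find common denominator: (13 + 3)/(3*13) = 16/39
Combined rate = 16/39 job per hour
Time together = 1 / (16/39) = 39/16 hours

39/16


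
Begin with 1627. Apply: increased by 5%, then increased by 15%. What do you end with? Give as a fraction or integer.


Start: 1627
Step 1: increase by 5% => multiply by 105/100
  1627 * 105/100 = 34167/20
Step 2: increase by 15% => multiply by 115/100
  34167/20 * 115/100 = 785841/400
Final value = 785841/400

785841/400


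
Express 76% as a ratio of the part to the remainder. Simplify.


Part = 76%, Remainder = 24%
Ratio = 76:24
GCD(76, 24) = 4
Simplify: 19:6 = 19:6

19:6


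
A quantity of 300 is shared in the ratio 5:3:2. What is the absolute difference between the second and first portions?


Total parts = 5 + 3 + 2 = 10
Value per part = 300 / 10 = 30
Shares: 5*30=150, 3*30=90, 2*30=60
Second share = 90, first share = 150
Difference = |90 - 150| = 60

60


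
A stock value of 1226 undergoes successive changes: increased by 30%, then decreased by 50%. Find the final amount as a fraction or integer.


Start: 1226
Step 1: increase by 30% => multiply by 130/100
  1226 * 130/100 = 7969/5
Step 2: decrease by 50% => multiply by 50/100
  7969/5 * 50/100 = 7969/10
Final value = 7969/10

7969/10


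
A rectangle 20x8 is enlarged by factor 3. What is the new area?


Original dimensions: 20 x 8
Enlargement factor = 3
New width = 20 * 3 = 60
New height = 8 * 3 = 24
New area = 60 * 24 = 1440

1440


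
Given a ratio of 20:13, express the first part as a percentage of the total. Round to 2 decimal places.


Total parts = 20 + 13 = 33
First part fraction = 20/33
Percentage = (20/33) * 100
= 0.606061 * 100
= 60.61%

60.61


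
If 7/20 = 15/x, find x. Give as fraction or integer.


Setting up: 7/20 = 15/x
Cross multiply: 7 * x = 20 * 15
7x = 300
x = 300/7
x = 300/7

300/7


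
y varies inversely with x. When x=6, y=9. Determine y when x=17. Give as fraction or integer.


Inverse proportion: y = k/x
Find k: k = 6 * 9 = 54
Compute y at x=17: y = 54/17
y = 54/17

54/17


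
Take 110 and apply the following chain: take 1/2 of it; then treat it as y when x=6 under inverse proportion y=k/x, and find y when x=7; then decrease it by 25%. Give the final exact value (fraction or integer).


Start with 110.
Step 1: Take 1/2: 110 * 1/2 = 55
Step 2: Inverse prop: k = (55)*6; new y = k/7 = 55*6/7 = 330/7
Step 3: Decrease by 25%: 330/7 * 75/100 = 495/14
Final result = 495/14

495/14


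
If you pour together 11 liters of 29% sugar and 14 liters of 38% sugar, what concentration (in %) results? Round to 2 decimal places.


Solute in mixture 1 = 29% of 11 L = 11*29/100 = 319/100 L
Solute in mixture 2 = 38% of 14 L = 14*38/100 = 133/25 L
Total solute = 319/100 + 133/25 = 851/100 L
Total volume = 11 + 14 = 25 L
Final concentration = 851/100/25 * 100 = 34.04%

34.04


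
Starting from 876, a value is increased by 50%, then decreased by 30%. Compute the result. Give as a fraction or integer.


Start: 876
Step 1: increase by 50% => multiply by 150/100
  876 * 150/100 = 1314
Step 2: decrease by 30% => multiply by 70/100
  1314 * 70/100 = 4599/5
Final value = 4599/5

4599/5


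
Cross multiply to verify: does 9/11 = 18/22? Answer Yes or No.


Cross multiply to check 9/11 = 18/22
Left cross product: 9 * 22 = 198
Right cross product: 11 * 18 = 198
198 = 198
Equal, so proportions match => Yes

Yes


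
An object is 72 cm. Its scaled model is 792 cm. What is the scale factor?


Original length = 72 cm
Scaled length = 792 cm
Scale factor = 792 / 72
= 11

11


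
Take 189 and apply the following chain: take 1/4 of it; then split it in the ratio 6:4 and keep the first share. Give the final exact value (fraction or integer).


Start with 189.
Step 1: Take 1/4: 189 * 1/4 = 189/4
Step 2: Split 6:4, first share = 189/4 * 6/10 = 567/20
Final result = 567/20

567/20


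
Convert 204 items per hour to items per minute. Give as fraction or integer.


Converting from per hour to per minute
Rate = 204 items per hour
Divide by 60: 204/60
= 17/5 items per minute

17/5


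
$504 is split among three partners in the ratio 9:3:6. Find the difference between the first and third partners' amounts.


Total parts = 9 + 3 + 6 = 18
Value per part = 504 / 18 = 28
Shares: 9*28=252, 3*28=84, 6*28=168
First share = 252, third share = 168
Difference = |252 - 168| = 84

84


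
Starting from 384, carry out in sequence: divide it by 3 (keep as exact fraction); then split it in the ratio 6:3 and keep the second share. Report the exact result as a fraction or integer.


Start with 384.
Step 1: Divide by 3: 384 / 3 = 128
Step 2: Split 6:3, second share = 128 * 3/9 = 128/3
Final result = 128/3

128/3


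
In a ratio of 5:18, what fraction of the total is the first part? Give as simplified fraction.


Total parts = 5 + 18 = 23
First part fraction = 5/23
Simplify: 5/23 = 5/23

5/23


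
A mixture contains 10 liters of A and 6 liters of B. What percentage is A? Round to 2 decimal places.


Volume of A = 10 L
Volume of B = 6 L
Total volume = 10 + 6 = 16 L
Percentage of A = (10/16) * 100
= 62.50%

62.50


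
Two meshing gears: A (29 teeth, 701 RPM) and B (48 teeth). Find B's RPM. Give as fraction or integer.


Gear ratio: teeth_A * RPM_A = teeth_B * RPM_B
29 * 701 = 48 * RPM_B
20329 = 48 * RPM_B
RPM_B = 20329 / 48
RPM_B = 20329/48

20329/48


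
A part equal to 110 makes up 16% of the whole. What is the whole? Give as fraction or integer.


Given: 110 is 16% of the whole
Set up: 110 = 16/100 * whole
whole = 110 * 100 / 16
whole = 11000 / 16
whole = 1375/2

1375/2


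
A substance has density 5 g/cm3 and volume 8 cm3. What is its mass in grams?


Using mass = density * volume
Density = 5 g/cm3
Volume = 8 cm3
Mass = 5 * 8
= 40 g

40


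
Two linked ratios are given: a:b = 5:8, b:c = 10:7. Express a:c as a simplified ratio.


Given a:b = 5:8 and b:c = 10:7
Make b consistent. Multiply first ratio by 10: a:b = 50:80
Multiply second ratio by 8: b:c = 80:56
Now b = 80 in both, so a:b:c = 50:80:56
Therefore a:c = 50:56
Simplify by GCD: a:c = 25:28

25:28


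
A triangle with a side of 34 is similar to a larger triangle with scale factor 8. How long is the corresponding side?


Similar triangles have proportional sides
Scale factor = 8
Smaller side = 34
Corresponding larger side = 34 * 8
= 272

272


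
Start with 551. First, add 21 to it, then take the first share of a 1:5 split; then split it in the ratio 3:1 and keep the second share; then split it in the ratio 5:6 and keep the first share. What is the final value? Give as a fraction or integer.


Start with 551.
Step 1: Add 21: 551+21=572; split 1:5 first = 572*1/6 = 286/3
Step 2: Split 3:1, second share = 286/3 * 1/4 = 143/6
Step 3: Split 5:6, first share = 143/6 * 5/11 = 65/6
Final result = 65/6

65/6


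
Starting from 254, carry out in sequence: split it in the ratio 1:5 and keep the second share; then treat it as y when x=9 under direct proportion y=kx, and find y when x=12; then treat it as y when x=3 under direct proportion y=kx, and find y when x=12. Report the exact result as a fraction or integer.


Start with 254.
Step 1: Split 1:5, second share = 254 * 5/6 = 635/3
Step 2: Direct prop: k = (635/3)/9; new y = k*12 = 635/3*12/9 = 2540/9
Step 3: Direct prop: k = (2540/9)/3; new y = k*12 = 2540/9*12/3 = 10160/9
Final result = 10160/9

10160/9


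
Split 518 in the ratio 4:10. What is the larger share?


Total parts = 4 + 10 = 14
Value per part = 518 / 14 = 37
First share = 4 * 37 = 148
Second share = 10 * 37 = 370
Larger share = 370

370


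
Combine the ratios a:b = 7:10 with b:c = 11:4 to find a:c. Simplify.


Given a:b = 7:10 and b:c = 11:4
Make b consistent. Multiply first ratio by 11: a:b = 77:110
Multiply second ratio by 10: b:c = 110:40
Now b = 110 in both, so a:b:c = 77:110:40
Therefore a:c = 77:40
Simplify by GCD: a:c = 77:40

77:40


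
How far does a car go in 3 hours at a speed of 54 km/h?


Using distance = speed * time
Speed = 54 km/h
Time = 3 hours
Distance = 54 * 3
= 162 km

162


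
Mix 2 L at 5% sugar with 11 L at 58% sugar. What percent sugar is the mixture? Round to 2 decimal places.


Solute in mixture 1 = 5% of 2 L = 2*5/100 = 1/10 L
Solute in mixture 2 = 58% of 11 L = 11*58/100 = 319/50 L
Total solute = 1/10 + 319/50 = 162/25 L
Total volume = 2 + 11 = 13 L
Final concentration = 162/25/13 * 100 = 49.85%

49.85


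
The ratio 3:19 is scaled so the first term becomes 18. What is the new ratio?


Original ratio: 3:19
First term target: 18
Scale factor = 18 / 3 = 6
Multiply second term: 19 * 6 = 114
Equivalent ratio = 18:114

18:114


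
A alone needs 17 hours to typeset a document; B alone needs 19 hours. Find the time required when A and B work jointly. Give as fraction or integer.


Rate of A = 1/17 job per hour
Rate of B = 1/19 job per hour
Combined rate = 1/17 + 1/19
Find common denominator: (19 + 17)/(17*19) = 36/323
Combined rate = 36/323 job per hour
Time together = 1 / (36/323) = 323/36 hours

323/36


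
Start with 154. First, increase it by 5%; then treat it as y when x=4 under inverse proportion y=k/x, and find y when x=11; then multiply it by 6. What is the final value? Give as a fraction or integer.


Start with 154.
Step 1: Increase by 5%: 154 * 105/100 = 1617/10
Step 2: Inverse prop: k = (1617/10)*4; new y = k/11 = 1617/10*4/11 = 294/5
Step 3: Multiply by 6: 294/5 * 6 = 1764/5
Final result = 1764/5

1764/5


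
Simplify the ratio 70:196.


Find GCD(70, 196)
GCD = 14
Divide both by 14: 70/14 = 5, 196/14 = 14
Simplified ratio = 5:14

5:14


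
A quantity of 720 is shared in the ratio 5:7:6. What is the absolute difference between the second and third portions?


Total parts = 5 + 7 + 6 = 18
Value per part = 720 / 18 = 40
Shares: 5*40=200, 7*40=280, 6*40=240
Second share = 280, third share = 240
Difference = |280 - 240| = 40

40


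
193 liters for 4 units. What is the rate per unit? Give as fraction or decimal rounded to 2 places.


Total liters = 193
Number of units = 4
Unit rate = 193 / 4
= 48.25 liters per unit

48.25


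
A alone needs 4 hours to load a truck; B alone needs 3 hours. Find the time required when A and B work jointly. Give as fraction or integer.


Rate of A = 1/4 job per hour
Rate of B = 1/3 job per hour
Combined rate = 1/4 + 1/3
Find common denominator: (3 + 4)/(4*3) = 7/12
Combined rate = 7/12 job per hour
Time together = 1 / (7/12) = 12/7 hours

12/7


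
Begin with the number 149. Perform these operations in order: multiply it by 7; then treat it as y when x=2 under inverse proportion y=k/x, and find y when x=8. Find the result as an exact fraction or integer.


Start with 149.
Step 1: Multiply by 7: 149 * 7 = 1043
Step 2: Inverse prop: k = (1043)*2; new y = k/8 = 1043*2/8 = 1043/4
Final result = 1043/4

1043/4


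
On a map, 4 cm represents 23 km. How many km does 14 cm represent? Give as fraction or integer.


Map scale: 4 cm = 23 km
Measured distance on map = 14 cm
Set up proportion: 14 * 23 / 4
= 322 / 4
= 161/2 km

161/2


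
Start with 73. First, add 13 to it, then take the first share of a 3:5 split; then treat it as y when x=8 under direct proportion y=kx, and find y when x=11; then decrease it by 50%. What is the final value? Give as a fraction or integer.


Start with 73.
Step 1: Add 13: 73+13=86; split 3:5 first = 86*3/8 = 129/4
Step 2: Direct prop: k = (129/4)/8; new y = k*11 = 129/4*11/8 = 1419/32
Step 3: Decrease by 50%: 1419/32 * 50/100 = 1419/64
Final result = 1419/64

1419/64


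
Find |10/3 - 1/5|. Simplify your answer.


Simplify: 10/3 = 10/3 and 1/5 = 1/5
Find common denominator: LCD = 15
Convert: 50/15 and 3/15
Difference = |50 - 3|/15 = 47/15
Simplified = 47/15

47/15


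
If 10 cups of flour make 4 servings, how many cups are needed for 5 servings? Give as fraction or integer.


Original: 10 cups for 4 servings
Target servings = 5
Scaling factor = 5/4
New amount = 10 * 5/4
= 50/4
= 25/2 cups

25/2


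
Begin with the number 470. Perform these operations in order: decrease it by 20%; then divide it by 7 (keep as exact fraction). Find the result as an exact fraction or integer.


Start with 470.
Step 1: Decrease by 20%: 470 * 80/100 = 376
Step 2: Divide by 7: 376 / 7 = 376/7
Final result = 376/7

376/7


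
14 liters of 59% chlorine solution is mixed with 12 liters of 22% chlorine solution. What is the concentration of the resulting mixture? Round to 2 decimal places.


Solute in mixture 1 = 59% of 14 L = 14*59/100 = 413/50 L
Solute in mixture 2 = 22% of 12 L = 12*22/100 = 66/25 L
Total solute = 413/50 + 66/25 = 109/10 L
Total volume = 14 + 12 = 26 L
Final concentration = 109/10/26 * 100 = 41.92%

41.92


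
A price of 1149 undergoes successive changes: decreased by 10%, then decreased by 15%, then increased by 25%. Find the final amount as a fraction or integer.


Start: 1149
Step 1: decrease by 10% => multiply by 90/100
  1149 * 90/100 = 10341/10
Step 2: decrease by 15% => multiply by 85/100
  10341/10 * 85/100 = 175797/200
Step 3: increase by 25% => multiply by 125/100
  175797/200 * 125/100 = 175797/160
Final value = 175797/160

175797/160


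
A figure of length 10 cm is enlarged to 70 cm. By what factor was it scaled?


Original length = 10 cm
Scaled length = 70 cm
Scale factor = 70 / 10
= 7

7


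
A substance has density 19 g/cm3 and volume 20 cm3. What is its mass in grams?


Using mass = density * volume
Density = 19 g/cm3
Volume = 20 cm3
Mass = 19 * 20
= 380 g

380


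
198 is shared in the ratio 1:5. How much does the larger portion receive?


Total parts = 1 + 5 = 6
Value per part = 198 / 6 = 33
First share = 1 * 33 = 33
Second share = 5 * 33 = 165
Larger share = 165

165
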